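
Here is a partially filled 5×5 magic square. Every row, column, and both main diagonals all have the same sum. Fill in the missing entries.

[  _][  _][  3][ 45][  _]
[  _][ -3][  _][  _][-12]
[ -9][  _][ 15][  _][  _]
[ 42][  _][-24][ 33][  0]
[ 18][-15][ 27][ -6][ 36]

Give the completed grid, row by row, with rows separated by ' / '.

-21 21 3 45 12 / 30 -3 39 6 -12 / -9 48 15 -18 24 / 42 9 -24 33 0 / 18 -15 27 -6 36

Row 5 is already complete: 18 + -15 + 27 + -6 + 36 = 60, so that is the magic constant.
The remaining cell in row 4 is (4,2) = 60 − 51 = 9.
From column 3, 60 − (3 + 15 + (-24) + 27) gives (2,3) = 39.
Main diagonal must total 60; the given cells sum to 81, so (1,1) = -21.
Column 1: -21 + (-9) + 42 + 18 + ? = 60, so (2,1) = 30.
Row 2: 30 + (-3) + 39 + (-12) + ? = 60, so (2,4) = 6.
Column 4: 45 + 6 + 33 + (-6) + ? = 60, so (3,4) = -18.
Anti-diagonal needs 60; the known cells sum to 48, so (1,5) = 12.
Row 1 must total 60; the given cells sum to 39, so (1,2) = 21.
Column 2 must total 60; the given cells sum to 12, so (3,2) = 48.
Column 5 needs 60; the known cells sum to 36, so (3,5) = 24.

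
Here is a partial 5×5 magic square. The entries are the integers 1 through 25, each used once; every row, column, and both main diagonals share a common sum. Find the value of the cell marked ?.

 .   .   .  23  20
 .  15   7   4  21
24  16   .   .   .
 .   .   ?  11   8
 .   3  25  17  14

19

The entries are 1 through 25, which sum to 325, so each line sums to 325/5 = 65.
From row 2, 65 − (15 + 7 + 4 + 21) gives (2,1) = 18.
Row 5: 3 + 25 + 17 + 14 + ? = 65, so (5,1) = 6.
The remaining cell in column 4 is (3,4) = 65 − 55 = 10.
Column 5 must total 65; the given cells sum to 63, so (3,5) = 2.
Row 3 needs 65; the known cells sum to 52, so (3,3) = 13.
Main diagonal needs 65; the known cells sum to 53, so (1,1) = 12.
Anti-diagonal must total 65; the given cells sum to 43, so (4,2) = 22.
Column 1 needs 65; the known cells sum to 60, so (4,1) = 5.
Column 2: 15 + 16 + 22 + 3 + ? = 65, so (1,2) = 9.
Row 1 must total 65; the given cells sum to 64, so (1,3) = 1.
Row 4 needs 65; the known cells sum to 46, so (4,3) = 19.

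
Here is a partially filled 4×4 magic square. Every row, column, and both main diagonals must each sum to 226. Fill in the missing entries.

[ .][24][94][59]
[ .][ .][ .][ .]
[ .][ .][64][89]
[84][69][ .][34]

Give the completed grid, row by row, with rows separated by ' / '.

49 24 94 59 / 74 79 29 44 / 19 54 64 89 / 84 69 39 34

Row 1: 24 + 94 + 59 + ? = 226, so (1,1) = 49.
Row 4 must total 226; the given cells sum to 187, so (4,3) = 39.
Column 3 must total 226; the given cells sum to 197, so (2,3) = 29.
Column 4: 59 + 89 + 34 + ? = 226, so (2,4) = 44.
From main diagonal, 226 − (49 + 64 + 34) gives (2,2) = 79.
Using anti-diagonal: 59 + 29 + 84 + ? → (3,2) = 226 − 172 = 54.
The remaining cell in row 2 is (2,1) = 226 − 152 = 74.
From row 3, 226 − (54 + 64 + 89) gives (3,1) = 19.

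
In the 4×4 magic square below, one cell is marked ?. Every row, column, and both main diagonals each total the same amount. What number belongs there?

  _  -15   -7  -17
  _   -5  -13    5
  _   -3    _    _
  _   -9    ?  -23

Column 2 is complete and sums to -32; that is the magic constant.
Row 1 must total -32; the given cells sum to -39, so (1,1) = 7.
The remaining cell in row 2 is (2,1) = -32 − (-13) = -19.
From column 4, -32 − (-17 + 5 + (-23)) gives (3,4) = 3.
The remaining cell in main diagonal is (3,3) = -32 − (-21) = -11.
Anti-diagonal needs -32; the known cells sum to -33, so (4,1) = 1.
Row 3: -3 + (-11) + 3 + ? = -32, so (3,1) = -21.
Row 4: 1 + (-9) + (-23) + ? = -32, so (4,3) = -1.

-1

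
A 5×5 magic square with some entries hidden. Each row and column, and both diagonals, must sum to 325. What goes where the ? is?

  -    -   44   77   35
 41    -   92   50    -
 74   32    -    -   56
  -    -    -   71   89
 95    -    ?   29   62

86

Column 4 needs 325; the known cells sum to 227, so (3,4) = 98.
From column 5, 325 − (35 + 56 + 89 + 62) gives (2,5) = 83.
The remaining cell in row 2 is (2,2) = 325 − 266 = 59.
From row 3, 325 − (74 + 32 + 98 + 56) gives (3,3) = 65.
From main diagonal, 325 − (59 + 65 + 71 + 62) gives (1,1) = 68.
The remaining cell in anti-diagonal is (4,2) = 325 − 245 = 80.
The remaining cell in row 1 is (1,2) = 325 − 224 = 101.
From column 1, 325 − (68 + 41 + 74 + 95) gives (4,1) = 47.
Column 2 must total 325; the given cells sum to 272, so (5,2) = 53.
Row 4 needs 325; the known cells sum to 287, so (4,3) = 38.
Row 5 needs 325; the known cells sum to 239, so (5,3) = 86.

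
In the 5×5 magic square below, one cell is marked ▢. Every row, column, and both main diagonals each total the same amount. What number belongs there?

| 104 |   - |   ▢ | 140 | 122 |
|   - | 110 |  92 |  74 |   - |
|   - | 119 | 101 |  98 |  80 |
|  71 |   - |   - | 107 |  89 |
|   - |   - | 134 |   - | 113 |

Main diagonal is complete and sums to 535; that is the magic constant.
Row 3 needs 535; the known cells sum to 398, so (3,1) = 137.
From column 4, 535 − (140 + 74 + 98 + 107) gives (5,4) = 116.
From column 5, 535 − (122 + 80 + 89 + 113) gives (2,5) = 131.
The remaining cell in row 2 is (2,1) = 535 − 407 = 128.
Column 1: 104 + 128 + 137 + 71 + ? = 535, so (5,1) = 95.
Anti-diagonal needs 535; the known cells sum to 392, so (4,2) = 143.
Using row 4: 71 + 143 + 107 + 89 + ? → (4,3) = 535 − 410 = 125.
Row 5 needs 535; the known cells sum to 458, so (5,2) = 77.
Column 2 needs 535; the known cells sum to 449, so (1,2) = 86.
Column 3 needs 535; the known cells sum to 452, so (1,3) = 83.

83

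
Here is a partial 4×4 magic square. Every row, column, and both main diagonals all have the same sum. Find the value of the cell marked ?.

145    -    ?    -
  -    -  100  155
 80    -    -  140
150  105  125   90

130

Row 4 is complete and sums to 470; that is the magic constant.
From column 1, 470 − (145 + 80 + 150) gives (2,1) = 95.
The remaining cell in column 4 is (1,4) = 470 − 385 = 85.
Anti-diagonal must total 470; the given cells sum to 335, so (3,2) = 135.
Row 2: 95 + 100 + 155 + ? = 470, so (2,2) = 120.
Row 3 must total 470; the given cells sum to 355, so (3,3) = 115.
Column 2: 120 + 135 + 105 + ? = 470, so (1,2) = 110.
Column 3 must total 470; the given cells sum to 340, so (1,3) = 130.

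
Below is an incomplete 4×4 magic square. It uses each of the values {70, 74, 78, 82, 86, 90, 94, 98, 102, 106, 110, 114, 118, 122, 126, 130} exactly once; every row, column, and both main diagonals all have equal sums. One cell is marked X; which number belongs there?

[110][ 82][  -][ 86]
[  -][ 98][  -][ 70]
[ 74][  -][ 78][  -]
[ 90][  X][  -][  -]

102

The 16 entries sum to 1600, so each line sums to 1600/4 = 400.
Row 1 needs 400; the known cells sum to 278, so (1,3) = 122.
From column 1, 400 − (110 + 74 + 90) gives (2,1) = 126.
Main diagonal must total 400; the given cells sum to 286, so (4,4) = 114.
Row 2: 126 + 98 + 70 + ? = 400, so (2,3) = 106.
Column 3: 122 + 106 + 78 + ? = 400, so (4,3) = 94.
Column 4: 86 + 70 + 114 + ? = 400, so (3,4) = 130.
From anti-diagonal, 400 − (86 + 106 + 90) gives (3,2) = 118.
The remaining cell in row 4 is (4,2) = 400 − 298 = 102.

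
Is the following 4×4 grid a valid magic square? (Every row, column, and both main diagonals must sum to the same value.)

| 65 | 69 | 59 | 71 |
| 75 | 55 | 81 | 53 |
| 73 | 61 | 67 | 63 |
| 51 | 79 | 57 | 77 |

Row 1: 65 + 69 + 59 + 71 = 264.
Row 2: 75 + 55 + 81 + 53 = 264.
Row 3: 73 + 61 + 67 + 63 = 264.
Row 4: 51 + 79 + 57 + 77 = 264.
Column 1: 65 + 75 + 73 + 51 = 264.
Column 2: 69 + 55 + 61 + 79 = 264.
Column 3: 59 + 81 + 67 + 57 = 264.
Column 4: 71 + 53 + 63 + 77 = 264.
Main diagonal: 65 + 55 + 67 + 77 = 264.
Anti-diagonal: 71 + 81 + 61 + 51 = 264.
All lines sum to 264.

Yes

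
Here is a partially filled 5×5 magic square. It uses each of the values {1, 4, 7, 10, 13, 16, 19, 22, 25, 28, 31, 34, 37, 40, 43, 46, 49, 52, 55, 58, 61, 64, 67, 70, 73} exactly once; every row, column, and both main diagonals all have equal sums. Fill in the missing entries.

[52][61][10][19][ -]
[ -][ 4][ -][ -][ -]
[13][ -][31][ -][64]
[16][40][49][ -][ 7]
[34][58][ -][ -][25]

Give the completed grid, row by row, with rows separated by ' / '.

The 25 entries sum to 925, so each line sums to 925/5 = 185.
Row 1: 52 + 61 + 10 + 19 + ? = 185, so (1,5) = 43.
From row 4, 185 − (16 + 40 + 49 + 7) gives (4,4) = 73.
Column 1 must total 185; the given cells sum to 115, so (2,1) = 70.
Column 2 needs 185; the known cells sum to 163, so (3,2) = 22.
Column 5: 43 + 64 + 7 + 25 + ? = 185, so (2,5) = 46.
From anti-diagonal, 185 − (43 + 31 + 40 + 34) gives (2,4) = 37.
Using row 2: 70 + 4 + 37 + 46 + ? → (2,3) = 185 − 157 = 28.
Row 3 must total 185; the given cells sum to 130, so (3,4) = 55.
Column 3 needs 185; the known cells sum to 118, so (5,3) = 67.
Column 4 must total 185; the given cells sum to 184, so (5,4) = 1.

52 61 10 19 43 / 70 4 28 37 46 / 13 22 31 55 64 / 16 40 49 73 7 / 34 58 67 1 25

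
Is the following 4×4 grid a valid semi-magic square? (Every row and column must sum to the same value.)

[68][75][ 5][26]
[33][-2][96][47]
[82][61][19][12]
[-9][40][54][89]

Row 1: 68 + 75 + 5 + 26 = 174.
Row 2: 33 + (-2) + 96 + 47 = 174.
Row 3: 82 + 61 + 19 + 12 = 174.
Row 4: -9 + 40 + 54 + 89 = 174.
Column 1: 68 + 33 + 82 + (-9) = 174.
Column 2: 75 + (-2) + 61 + 40 = 174.
Column 3: 5 + 96 + 19 + 54 = 174.
Column 4: 26 + 47 + 12 + 89 = 174.
All lines sum to 174.

Yes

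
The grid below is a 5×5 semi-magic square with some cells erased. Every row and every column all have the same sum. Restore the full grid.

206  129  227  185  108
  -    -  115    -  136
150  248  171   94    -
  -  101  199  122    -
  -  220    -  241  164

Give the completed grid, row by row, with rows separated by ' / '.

Row 1 is already complete: 206 + 129 + 227 + 185 + 108 = 855, so that is the magic constant.
Row 3 needs 855; the known cells sum to 663, so (3,5) = 192.
Using column 2: 129 + 248 + 101 + 220 + ? → (2,2) = 855 − 698 = 157.
Column 3 must total 855; the given cells sum to 712, so (5,3) = 143.
From column 4, 855 − (185 + 94 + 122 + 241) gives (2,4) = 213.
From column 5, 855 − (108 + 136 + 192 + 164) gives (4,5) = 255.
From row 2, 855 − (157 + 115 + 213 + 136) gives (2,1) = 234.
Using row 4: 101 + 199 + 122 + 255 + ? → (4,1) = 855 − 677 = 178.
Row 5: 220 + 143 + 241 + 164 + ? = 855, so (5,1) = 87.

206 129 227 185 108 / 234 157 115 213 136 / 150 248 171 94 192 / 178 101 199 122 255 / 87 220 143 241 164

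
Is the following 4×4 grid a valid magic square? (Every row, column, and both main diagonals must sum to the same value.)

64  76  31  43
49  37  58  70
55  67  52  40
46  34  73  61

Yes

Row 1: 64 + 76 + 31 + 43 = 214.
Row 2: 49 + 37 + 58 + 70 = 214.
Row 3: 55 + 67 + 52 + 40 = 214.
Row 4: 46 + 34 + 73 + 61 = 214.
Column 1: 64 + 49 + 55 + 46 = 214.
Column 2: 76 + 37 + 67 + 34 = 214.
Column 3: 31 + 58 + 52 + 73 = 214.
Column 4: 43 + 70 + 40 + 61 = 214.
Main diagonal: 64 + 37 + 52 + 61 = 214.
Anti-diagonal: 43 + 58 + 67 + 46 = 214.
All lines sum to 214.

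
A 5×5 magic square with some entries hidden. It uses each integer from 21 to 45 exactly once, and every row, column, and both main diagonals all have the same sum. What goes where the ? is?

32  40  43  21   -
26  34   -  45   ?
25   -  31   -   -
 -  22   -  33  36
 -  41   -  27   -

23

The entries are 21 through 45, which sum to 825, so each line sums to 825/5 = 165.
Row 1 needs 165; the known cells sum to 136, so (1,5) = 29.
Column 2 must total 165; the given cells sum to 137, so (3,2) = 28.
From column 4, 165 − (21 + 45 + 33 + 27) gives (3,4) = 39.
From main diagonal, 165 − (32 + 34 + 31 + 33) gives (5,5) = 35.
Anti-diagonal needs 165; the known cells sum to 127, so (5,1) = 38.
From row 3, 165 − (25 + 28 + 31 + 39) gives (3,5) = 42.
The remaining cell in row 5 is (5,3) = 165 − 141 = 24.
From column 1, 165 − (32 + 26 + 25 + 38) gives (4,1) = 44.
Column 5 must total 165; the given cells sum to 142, so (2,5) = 23.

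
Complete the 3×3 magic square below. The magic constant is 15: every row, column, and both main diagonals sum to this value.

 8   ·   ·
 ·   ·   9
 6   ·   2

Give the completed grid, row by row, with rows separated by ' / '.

From row 3, 15 − (6 + 2) gives (3,2) = 7.
Column 1 needs 15; the known cells sum to 14, so (2,1) = 1.
Using column 3: 9 + 2 + ? → (1,3) = 15 − 11 = 4.
The remaining cell in main diagonal is (2,2) = 15 − 10 = 5.
From row 1, 15 − (8 + 4) gives (1,2) = 3.

8 3 4 / 1 5 9 / 6 7 2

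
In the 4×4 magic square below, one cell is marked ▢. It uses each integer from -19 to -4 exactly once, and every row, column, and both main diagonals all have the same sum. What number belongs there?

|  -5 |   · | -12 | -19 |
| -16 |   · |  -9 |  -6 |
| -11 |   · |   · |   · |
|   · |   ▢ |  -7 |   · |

-17

The entries are -19 through -4, which sum to -184, so each line sums to -184/4 = -46.
Row 1 must total -46; the given cells sum to -36, so (1,2) = -10.
Row 2 must total -46; the given cells sum to -31, so (2,2) = -15.
Using column 1: -5 + (-16) + (-11) + ? → (4,1) = -46 − (-32) = -14.
Column 3 needs -46; the known cells sum to -28, so (3,3) = -18.
The remaining cell in main diagonal is (4,4) = -46 − (-38) = -8.
From anti-diagonal, -46 − (-19 + (-9) + (-14)) gives (3,2) = -4.
From row 3, -46 − (-11 + (-4) + (-18)) gives (3,4) = -13.
The remaining cell in row 4 is (4,2) = -46 − (-29) = -17.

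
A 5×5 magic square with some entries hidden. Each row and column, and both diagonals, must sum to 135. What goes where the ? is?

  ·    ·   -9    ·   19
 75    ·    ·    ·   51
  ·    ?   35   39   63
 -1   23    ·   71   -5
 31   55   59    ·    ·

11

From row 4, 135 − (-1 + 23 + 71 + (-5)) gives (4,3) = 47.
Column 3 must total 135; the given cells sum to 132, so (2,3) = 3.
Using column 5: 19 + 51 + 63 + (-5) + ? → (5,5) = 135 − 128 = 7.
Using anti-diagonal: 19 + 35 + 23 + 31 + ? → (2,4) = 135 − 108 = 27.
The remaining cell in row 2 is (2,2) = 135 − 156 = -21.
Using row 5: 31 + 55 + 59 + 7 + ? → (5,4) = 135 − 152 = -17.
From column 4, 135 − (27 + 39 + 71 + (-17)) gives (1,4) = 15.
From main diagonal, 135 − (-21 + 35 + 71 + 7) gives (1,1) = 43.
The remaining cell in row 1 is (1,2) = 135 − 68 = 67.
Using column 1: 43 + 75 + (-1) + 31 + ? → (3,1) = 135 − 148 = -13.
Column 2 must total 135; the given cells sum to 124, so (3,2) = 11.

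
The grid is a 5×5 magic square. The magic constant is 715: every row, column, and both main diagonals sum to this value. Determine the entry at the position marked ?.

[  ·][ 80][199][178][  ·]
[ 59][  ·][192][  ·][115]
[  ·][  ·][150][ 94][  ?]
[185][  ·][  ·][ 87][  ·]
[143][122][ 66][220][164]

Column 3 needs 715; the known cells sum to 607, so (4,3) = 108.
The remaining cell in column 4 is (2,4) = 715 − 579 = 136.
From row 2, 715 − (59 + 192 + 136 + 115) gives (2,2) = 213.
Main diagonal needs 715; the known cells sum to 614, so (1,1) = 101.
From row 1, 715 − (101 + 80 + 199 + 178) gives (1,5) = 157.
The remaining cell in column 1 is (3,1) = 715 − 488 = 227.
Anti-diagonal needs 715; the known cells sum to 586, so (4,2) = 129.
From row 4, 715 − (185 + 129 + 108 + 87) gives (4,5) = 206.
Column 2: 80 + 213 + 129 + 122 + ? = 715, so (3,2) = 171.
Column 5 needs 715; the known cells sum to 642, so (3,5) = 73.

73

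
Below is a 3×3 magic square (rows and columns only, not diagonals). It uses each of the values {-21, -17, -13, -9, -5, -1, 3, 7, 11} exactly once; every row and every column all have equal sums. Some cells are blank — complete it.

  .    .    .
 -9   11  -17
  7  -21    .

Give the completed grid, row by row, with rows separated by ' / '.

The 9 entries sum to -45, so each line sums to -45/3 = -15.
Using row 3: 7 + (-21) + ? → (3,3) = -15 − (-14) = -1.
Column 1 must total -15; the given cells sum to -2, so (1,1) = -13.
From column 2, -15 − (11 + (-21)) gives (1,2) = -5.
The remaining cell in column 3 is (1,3) = -15 − (-18) = 3.

-13 -5 3 / -9 11 -17 / 7 -21 -1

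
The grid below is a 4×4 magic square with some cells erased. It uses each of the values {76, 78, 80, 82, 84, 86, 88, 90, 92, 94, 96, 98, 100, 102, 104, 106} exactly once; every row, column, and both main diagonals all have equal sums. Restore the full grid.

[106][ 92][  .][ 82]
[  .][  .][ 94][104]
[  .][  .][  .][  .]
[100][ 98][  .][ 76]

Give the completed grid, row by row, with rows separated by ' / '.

The 16 entries sum to 1456, so each line sums to 1456/4 = 364.
Row 1 must total 364; the given cells sum to 280, so (1,3) = 84.
Row 4 must total 364; the given cells sum to 274, so (4,3) = 90.
Column 3 needs 364; the known cells sum to 268, so (3,3) = 96.
From column 4, 364 − (82 + 104 + 76) gives (3,4) = 102.
Using main diagonal: 106 + 96 + 76 + ? → (2,2) = 364 − 278 = 86.
From anti-diagonal, 364 − (82 + 94 + 100) gives (3,2) = 88.
Row 2 must total 364; the given cells sum to 284, so (2,1) = 80.
From row 3, 364 − (88 + 96 + 102) gives (3,1) = 78.

106 92 84 82 / 80 86 94 104 / 78 88 96 102 / 100 98 90 76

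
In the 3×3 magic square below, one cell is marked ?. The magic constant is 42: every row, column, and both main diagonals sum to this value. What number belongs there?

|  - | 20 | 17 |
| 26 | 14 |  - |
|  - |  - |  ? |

23

The remaining cell in row 1 is (1,1) = 42 − 37 = 5.
Row 2 must total 42; the given cells sum to 40, so (2,3) = 2.
From column 1, 42 − (5 + 26) gives (3,1) = 11.
Column 2: 20 + 14 + ? = 42, so (3,2) = 8.
The remaining cell in column 3 is (3,3) = 42 − 19 = 23.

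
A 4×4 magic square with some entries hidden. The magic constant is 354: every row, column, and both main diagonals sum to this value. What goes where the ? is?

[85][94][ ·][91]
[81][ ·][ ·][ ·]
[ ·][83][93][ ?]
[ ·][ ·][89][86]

82

The remaining cell in row 1 is (1,3) = 354 − 270 = 84.
The remaining cell in column 3 is (2,3) = 354 − 266 = 88.
Main diagonal must total 354; the given cells sum to 264, so (2,2) = 90.
Using anti-diagonal: 91 + 88 + 83 + ? → (4,1) = 354 − 262 = 92.
Row 2: 81 + 90 + 88 + ? = 354, so (2,4) = 95.
Row 4 needs 354; the known cells sum to 267, so (4,2) = 87.
Column 1 must total 354; the given cells sum to 258, so (3,1) = 96.
The remaining cell in column 4 is (3,4) = 354 − 272 = 82.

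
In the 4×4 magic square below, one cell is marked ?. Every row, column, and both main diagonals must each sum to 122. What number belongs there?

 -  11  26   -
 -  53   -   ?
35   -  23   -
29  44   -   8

The remaining cell in row 4 is (4,3) = 122 − 81 = 41.
Column 2: 11 + 53 + 44 + ? = 122, so (3,2) = 14.
From column 3, 122 − (26 + 23 + 41) gives (2,3) = 32.
Main diagonal needs 122; the known cells sum to 84, so (1,1) = 38.
Anti-diagonal needs 122; the known cells sum to 75, so (1,4) = 47.
Using row 3: 35 + 14 + 23 + ? → (3,4) = 122 − 72 = 50.
From column 1, 122 − (38 + 35 + 29) gives (2,1) = 20.
Column 4: 47 + 50 + 8 + ? = 122, so (2,4) = 17.

17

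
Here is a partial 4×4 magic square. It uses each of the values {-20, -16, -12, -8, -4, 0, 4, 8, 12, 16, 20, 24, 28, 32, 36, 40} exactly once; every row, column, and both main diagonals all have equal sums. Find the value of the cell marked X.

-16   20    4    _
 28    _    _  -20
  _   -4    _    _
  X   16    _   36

-12

The 16 entries sum to 160, so each line sums to 160/4 = 40.
Using row 1: -16 + 20 + 4 + ? → (1,4) = 40 − 8 = 32.
Column 2 needs 40; the known cells sum to 32, so (2,2) = 8.
Column 4: 32 + (-20) + 36 + ? = 40, so (3,4) = -8.
Using main diagonal: -16 + 8 + 36 + ? → (3,3) = 40 − 28 = 12.
Row 2 needs 40; the known cells sum to 16, so (2,3) = 24.
Row 3 needs 40; the known cells sum to 0, so (3,1) = 40.
The remaining cell in column 1 is (4,1) = 40 − 52 = -12.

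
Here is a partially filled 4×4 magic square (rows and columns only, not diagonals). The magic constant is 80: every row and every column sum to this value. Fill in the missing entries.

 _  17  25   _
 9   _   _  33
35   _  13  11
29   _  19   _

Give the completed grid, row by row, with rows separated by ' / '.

7 17 25 31 / 9 15 23 33 / 35 21 13 11 / 29 27 19 5

From row 3, 80 − (35 + 13 + 11) gives (3,2) = 21.
From column 1, 80 − (9 + 35 + 29) gives (1,1) = 7.
From column 3, 80 − (25 + 13 + 19) gives (2,3) = 23.
Row 1 needs 80; the known cells sum to 49, so (1,4) = 31.
The remaining cell in row 2 is (2,2) = 80 − 65 = 15.
Column 2 needs 80; the known cells sum to 53, so (4,2) = 27.
From column 4, 80 − (31 + 33 + 11) gives (4,4) = 5.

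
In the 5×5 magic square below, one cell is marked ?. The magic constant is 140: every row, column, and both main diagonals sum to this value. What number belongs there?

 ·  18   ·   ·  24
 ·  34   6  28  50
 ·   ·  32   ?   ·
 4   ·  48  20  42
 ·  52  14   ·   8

Row 2: 34 + 6 + 28 + 50 + ? = 140, so (2,1) = 22.
Using row 4: 4 + 48 + 20 + 42 + ? → (4,2) = 140 − 114 = 26.
The remaining cell in column 2 is (3,2) = 140 − 130 = 10.
Column 3: 6 + 32 + 48 + 14 + ? = 140, so (1,3) = 40.
Using column 5: 24 + 50 + 42 + 8 + ? → (3,5) = 140 − 124 = 16.
Using main diagonal: 34 + 32 + 20 + 8 + ? → (1,1) = 140 − 94 = 46.
Anti-diagonal must total 140; the given cells sum to 110, so (5,1) = 30.
The remaining cell in row 1 is (1,4) = 140 − 128 = 12.
Row 5 must total 140; the given cells sum to 104, so (5,4) = 36.
Using column 1: 46 + 22 + 4 + 30 + ? → (3,1) = 140 − 102 = 38.
From column 4, 140 − (12 + 28 + 20 + 36) gives (3,4) = 44.

44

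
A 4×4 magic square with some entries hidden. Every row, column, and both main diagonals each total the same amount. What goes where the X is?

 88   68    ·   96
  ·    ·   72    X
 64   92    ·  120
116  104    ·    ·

84

Anti-diagonal is complete and sums to 376; that is the magic constant.
From row 1, 376 − (88 + 68 + 96) gives (1,3) = 124.
Row 3 must total 376; the given cells sum to 276, so (3,3) = 100.
Column 1 must total 376; the given cells sum to 268, so (2,1) = 108.
Column 2 needs 376; the known cells sum to 264, so (2,2) = 112.
The remaining cell in column 3 is (4,3) = 376 − 296 = 80.
Main diagonal: 88 + 112 + 100 + ? = 376, so (4,4) = 76.
The remaining cell in row 2 is (2,4) = 376 − 292 = 84.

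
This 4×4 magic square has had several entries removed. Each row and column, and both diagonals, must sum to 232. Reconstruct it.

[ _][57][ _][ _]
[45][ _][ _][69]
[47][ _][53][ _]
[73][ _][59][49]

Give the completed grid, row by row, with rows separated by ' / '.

67 57 65 43 / 45 63 55 69 / 47 61 53 71 / 73 51 59 49

Row 4 must total 232; the given cells sum to 181, so (4,2) = 51.
From column 1, 232 − (45 + 47 + 73) gives (1,1) = 67.
Main diagonal needs 232; the known cells sum to 169, so (2,2) = 63.
Row 2: 45 + 63 + 69 + ? = 232, so (2,3) = 55.
From column 2, 232 − (57 + 63 + 51) gives (3,2) = 61.
Using column 3: 55 + 53 + 59 + ? → (1,3) = 232 − 167 = 65.
The remaining cell in anti-diagonal is (1,4) = 232 − 189 = 43.
Row 3: 47 + 61 + 53 + ? = 232, so (3,4) = 71.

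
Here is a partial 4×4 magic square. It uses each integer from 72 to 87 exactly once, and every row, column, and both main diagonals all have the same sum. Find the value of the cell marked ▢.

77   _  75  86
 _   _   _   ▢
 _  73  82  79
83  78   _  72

The entries are 72 through 87, which sum to 1272, so each line sums to 1272/4 = 318.
Row 1 needs 318; the known cells sum to 238, so (1,2) = 80.
From row 3, 318 − (73 + 82 + 79) gives (3,1) = 84.
Row 4: 83 + 78 + 72 + ? = 318, so (4,3) = 85.
Column 1 needs 318; the known cells sum to 244, so (2,1) = 74.
Column 2 must total 318; the given cells sum to 231, so (2,2) = 87.
From column 3, 318 − (75 + 82 + 85) gives (2,3) = 76.
Column 4 must total 318; the given cells sum to 237, so (2,4) = 81.

81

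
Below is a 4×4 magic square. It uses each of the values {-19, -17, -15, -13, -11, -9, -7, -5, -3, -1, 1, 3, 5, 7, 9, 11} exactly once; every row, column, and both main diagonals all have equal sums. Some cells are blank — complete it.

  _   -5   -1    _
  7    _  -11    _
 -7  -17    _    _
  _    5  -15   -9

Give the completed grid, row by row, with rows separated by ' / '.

-19 -5 -1 9 / 7 1 -11 -13 / -7 -17 11 -3 / 3 5 -15 -9

The 16 entries sum to -64, so each line sums to -64/4 = -16.
Row 4 needs -16; the known cells sum to -19, so (4,1) = 3.
Using column 1: 7 + (-7) + 3 + ? → (1,1) = -16 − 3 = -19.
Using column 2: -5 + (-17) + 5 + ? → (2,2) = -16 − (-17) = 1.
Column 3 must total -16; the given cells sum to -27, so (3,3) = 11.
Anti-diagonal needs -16; the known cells sum to -25, so (1,4) = 9.
The remaining cell in row 2 is (2,4) = -16 − (-3) = -13.
From row 3, -16 − (-7 + (-17) + 11) gives (3,4) = -3.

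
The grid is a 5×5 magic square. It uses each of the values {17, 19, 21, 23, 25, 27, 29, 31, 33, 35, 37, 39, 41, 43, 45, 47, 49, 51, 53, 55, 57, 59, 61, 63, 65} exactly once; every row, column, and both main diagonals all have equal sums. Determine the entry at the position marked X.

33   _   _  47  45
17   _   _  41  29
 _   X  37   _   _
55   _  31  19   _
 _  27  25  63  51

The 25 entries sum to 1025, so each line sums to 1025/5 = 205.
Using row 5: 27 + 25 + 63 + 51 + ? → (5,1) = 205 − 166 = 39.
The remaining cell in column 1 is (3,1) = 205 − 144 = 61.
The remaining cell in column 4 is (3,4) = 205 − 170 = 35.
Main diagonal needs 205; the known cells sum to 140, so (2,2) = 65.
The remaining cell in anti-diagonal is (4,2) = 205 − 162 = 43.
Row 2 needs 205; the known cells sum to 152, so (2,3) = 53.
Row 4 must total 205; the given cells sum to 148, so (4,5) = 57.
From column 3, 205 − (53 + 37 + 31 + 25) gives (1,3) = 59.
Column 5 needs 205; the known cells sum to 182, so (3,5) = 23.
Row 1 must total 205; the given cells sum to 184, so (1,2) = 21.
Row 3: 61 + 37 + 35 + 23 + ? = 205, so (3,2) = 49.

49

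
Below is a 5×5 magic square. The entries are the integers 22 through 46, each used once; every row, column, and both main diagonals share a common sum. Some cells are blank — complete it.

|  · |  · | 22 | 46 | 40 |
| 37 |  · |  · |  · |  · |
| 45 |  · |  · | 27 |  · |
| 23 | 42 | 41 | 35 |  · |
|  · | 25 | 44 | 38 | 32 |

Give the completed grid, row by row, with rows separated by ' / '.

34 28 22 46 40 / 37 36 30 24 43 / 45 39 33 27 26 / 23 42 41 35 29 / 31 25 44 38 32

The entries are 22 through 46, which sum to 850, so each line sums to 850/5 = 170.
The remaining cell in row 4 is (4,5) = 170 − 141 = 29.
From row 5, 170 − (25 + 44 + 38 + 32) gives (5,1) = 31.
From column 1, 170 − (37 + 45 + 23 + 31) gives (1,1) = 34.
Column 4 must total 170; the given cells sum to 146, so (2,4) = 24.
Using anti-diagonal: 40 + 24 + 42 + 31 + ? → (3,3) = 170 − 137 = 33.
From row 1, 170 − (34 + 22 + 46 + 40) gives (1,2) = 28.
Using column 3: 22 + 33 + 41 + 44 + ? → (2,3) = 170 − 140 = 30.
Main diagonal: 34 + 33 + 35 + 32 + ? = 170, so (2,2) = 36.
Row 2: 37 + 36 + 30 + 24 + ? = 170, so (2,5) = 43.
The remaining cell in column 2 is (3,2) = 170 − 131 = 39.
From column 5, 170 − (40 + 43 + 29 + 32) gives (3,5) = 26.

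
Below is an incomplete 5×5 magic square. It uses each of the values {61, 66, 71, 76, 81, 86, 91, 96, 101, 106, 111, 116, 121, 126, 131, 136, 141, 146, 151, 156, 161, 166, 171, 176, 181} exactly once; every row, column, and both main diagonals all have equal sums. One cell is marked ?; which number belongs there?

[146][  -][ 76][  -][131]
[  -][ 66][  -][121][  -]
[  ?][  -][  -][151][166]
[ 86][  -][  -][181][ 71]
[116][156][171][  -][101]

The 25 entries sum to 3025, so each line sums to 3025/5 = 605.
Row 5 needs 605; the known cells sum to 544, so (5,4) = 61.
The remaining cell in column 4 is (1,4) = 605 − 514 = 91.
From column 5, 605 − (131 + 166 + 71 + 101) gives (2,5) = 136.
Main diagonal: 146 + 66 + 181 + 101 + ? = 605, so (3,3) = 111.
Anti-diagonal must total 605; the given cells sum to 479, so (4,2) = 126.
The remaining cell in row 1 is (1,2) = 605 − 444 = 161.
The remaining cell in row 4 is (4,3) = 605 − 464 = 141.
Column 2: 161 + 66 + 126 + 156 + ? = 605, so (3,2) = 96.
From column 3, 605 − (76 + 111 + 141 + 171) gives (2,3) = 106.
Using row 2: 66 + 106 + 121 + 136 + ? → (2,1) = 605 − 429 = 176.
Row 3 needs 605; the known cells sum to 524, so (3,1) = 81.

81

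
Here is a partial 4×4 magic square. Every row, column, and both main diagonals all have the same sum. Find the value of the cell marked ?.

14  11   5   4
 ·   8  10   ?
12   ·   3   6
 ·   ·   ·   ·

15

Row 1 is complete and sums to 34; that is the magic constant.
Using row 3: 12 + 3 + 6 + ? → (3,2) = 34 − 21 = 13.
From column 2, 34 − (11 + 8 + 13) gives (4,2) = 2.
Column 3 must total 34; the given cells sum to 18, so (4,3) = 16.
Main diagonal must total 34; the given cells sum to 25, so (4,4) = 9.
Using anti-diagonal: 4 + 10 + 13 + ? → (4,1) = 34 − 27 = 7.
Column 1: 14 + 12 + 7 + ? = 34, so (2,1) = 1.
Column 4: 4 + 6 + 9 + ? = 34, so (2,4) = 15.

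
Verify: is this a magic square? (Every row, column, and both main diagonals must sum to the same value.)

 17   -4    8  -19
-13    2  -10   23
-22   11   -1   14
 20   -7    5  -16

Yes

Row 1: 17 + (-4) + 8 + (-19) = 2.
Row 2: -13 + 2 + (-10) + 23 = 2.
Row 3: -22 + 11 + (-1) + 14 = 2.
Row 4: 20 + (-7) + 5 + (-16) = 2.
Column 1: 17 + (-13) + (-22) + 20 = 2.
Column 2: -4 + 2 + 11 + (-7) = 2.
Column 3: 8 + (-10) + (-1) + 5 = 2.
Column 4: -19 + 23 + 14 + (-16) = 2.
Main diagonal: 17 + 2 + (-1) + (-16) = 2.
Anti-diagonal: -19 + (-10) + 11 + 20 = 2.
All lines sum to 2.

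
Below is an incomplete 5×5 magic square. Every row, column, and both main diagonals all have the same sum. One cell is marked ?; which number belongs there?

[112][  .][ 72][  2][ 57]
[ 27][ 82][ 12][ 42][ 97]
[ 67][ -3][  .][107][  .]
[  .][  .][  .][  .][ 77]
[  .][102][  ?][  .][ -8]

32

Row 2 is complete and sums to 260; that is the magic constant.
The remaining cell in row 1 is (1,2) = 260 − 243 = 17.
Column 2 needs 260; the known cells sum to 198, so (4,2) = 62.
Column 5: 57 + 97 + 77 + (-8) + ? = 260, so (3,5) = 37.
Row 3: 67 + (-3) + 107 + 37 + ? = 260, so (3,3) = 52.
Main diagonal needs 260; the known cells sum to 238, so (4,4) = 22.
Anti-diagonal must total 260; the given cells sum to 213, so (5,1) = 47.
Column 1 must total 260; the given cells sum to 253, so (4,1) = 7.
The remaining cell in column 4 is (5,4) = 260 − 173 = 87.
From row 4, 260 − (7 + 62 + 22 + 77) gives (4,3) = 92.
The remaining cell in row 5 is (5,3) = 260 − 228 = 32.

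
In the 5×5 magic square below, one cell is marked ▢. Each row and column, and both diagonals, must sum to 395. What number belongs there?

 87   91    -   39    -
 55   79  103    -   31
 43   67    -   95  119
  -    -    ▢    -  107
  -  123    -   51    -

59

The remaining cell in row 2 is (2,4) = 395 − 268 = 127.
Row 3 must total 395; the given cells sum to 324, so (3,3) = 71.
Using column 2: 91 + 79 + 67 + 123 + ? → (4,2) = 395 − 360 = 35.
Column 4: 39 + 127 + 95 + 51 + ? = 395, so (4,4) = 83.
Using main diagonal: 87 + 79 + 71 + 83 + ? → (5,5) = 395 − 320 = 75.
Using column 5: 31 + 119 + 107 + 75 + ? → (1,5) = 395 − 332 = 63.
Anti-diagonal must total 395; the given cells sum to 296, so (5,1) = 99.
The remaining cell in row 1 is (1,3) = 395 − 280 = 115.
Using row 5: 99 + 123 + 51 + 75 + ? → (5,3) = 395 − 348 = 47.
Column 1: 87 + 55 + 43 + 99 + ? = 395, so (4,1) = 111.
From column 3, 395 − (115 + 103 + 71 + 47) gives (4,3) = 59.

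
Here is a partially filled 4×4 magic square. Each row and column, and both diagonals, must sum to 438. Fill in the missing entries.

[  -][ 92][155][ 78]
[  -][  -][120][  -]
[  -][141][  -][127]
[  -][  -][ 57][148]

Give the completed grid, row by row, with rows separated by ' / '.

113 92 155 78 / 162 71 120 85 / 64 141 106 127 / 99 134 57 148

Row 1 must total 438; the given cells sum to 325, so (1,1) = 113.
Column 3 must total 438; the given cells sum to 332, so (3,3) = 106.
Column 4: 78 + 127 + 148 + ? = 438, so (2,4) = 85.
The remaining cell in main diagonal is (2,2) = 438 − 367 = 71.
Anti-diagonal must total 438; the given cells sum to 339, so (4,1) = 99.
Row 2 must total 438; the given cells sum to 276, so (2,1) = 162.
Row 3 must total 438; the given cells sum to 374, so (3,1) = 64.
The remaining cell in row 4 is (4,2) = 438 − 304 = 134.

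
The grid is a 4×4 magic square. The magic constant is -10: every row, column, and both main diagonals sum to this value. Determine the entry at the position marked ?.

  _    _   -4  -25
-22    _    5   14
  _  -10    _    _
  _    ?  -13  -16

-1

Row 2 needs -10; the known cells sum to -3, so (2,2) = -7.
Column 3 needs -10; the known cells sum to -12, so (3,3) = 2.
From column 4, -10 − (-25 + 14 + (-16)) gives (3,4) = 17.
Main diagonal: -7 + 2 + (-16) + ? = -10, so (1,1) = 11.
Anti-diagonal: -25 + 5 + (-10) + ? = -10, so (4,1) = 20.
Row 1 needs -10; the known cells sum to -18, so (1,2) = 8.
Row 3 needs -10; the known cells sum to 9, so (3,1) = -19.
Using row 4: 20 + (-13) + (-16) + ? → (4,2) = -10 − (-9) = -1.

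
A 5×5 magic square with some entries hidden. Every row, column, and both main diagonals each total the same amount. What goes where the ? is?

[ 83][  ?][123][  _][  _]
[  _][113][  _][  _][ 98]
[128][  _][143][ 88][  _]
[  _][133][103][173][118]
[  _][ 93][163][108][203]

178

Main diagonal is complete and sums to 715; that is the magic constant.
The remaining cell in row 4 is (4,1) = 715 − 527 = 188.
Using row 5: 93 + 163 + 108 + 203 + ? → (5,1) = 715 − 567 = 148.
Column 1 needs 715; the known cells sum to 547, so (2,1) = 168.
The remaining cell in column 3 is (2,3) = 715 − 532 = 183.
Using row 2: 168 + 113 + 183 + 98 + ? → (2,4) = 715 − 562 = 153.
From column 4, 715 − (153 + 88 + 173 + 108) gives (1,4) = 193.
Using anti-diagonal: 153 + 143 + 133 + 148 + ? → (1,5) = 715 − 577 = 138.
Row 1: 83 + 123 + 193 + 138 + ? = 715, so (1,2) = 178.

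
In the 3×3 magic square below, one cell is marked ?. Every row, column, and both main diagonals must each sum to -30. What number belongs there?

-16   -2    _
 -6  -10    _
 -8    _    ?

-4

The remaining cell in row 1 is (1,3) = -30 − (-18) = -12.
From row 2, -30 − (-6 + (-10)) gives (2,3) = -14.
Column 2 needs -30; the known cells sum to -12, so (3,2) = -18.
Using column 3: -12 + (-14) + ? → (3,3) = -30 − (-26) = -4.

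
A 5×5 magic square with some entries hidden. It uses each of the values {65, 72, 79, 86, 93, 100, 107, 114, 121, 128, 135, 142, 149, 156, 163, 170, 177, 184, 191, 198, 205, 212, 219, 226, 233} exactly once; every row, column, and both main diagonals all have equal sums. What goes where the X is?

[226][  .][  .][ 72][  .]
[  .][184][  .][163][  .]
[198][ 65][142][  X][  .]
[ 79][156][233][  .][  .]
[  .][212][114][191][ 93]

The 25 entries sum to 3725, so each line sums to 3725/5 = 745.
From row 5, 745 − (212 + 114 + 191 + 93) gives (5,1) = 135.
Column 1 needs 745; the known cells sum to 638, so (2,1) = 107.
Column 2 needs 745; the known cells sum to 617, so (1,2) = 128.
The remaining cell in main diagonal is (4,4) = 745 − 645 = 100.
From anti-diagonal, 745 − (163 + 142 + 156 + 135) gives (1,5) = 149.
The remaining cell in row 1 is (1,3) = 745 − 575 = 170.
Row 4: 79 + 156 + 233 + 100 + ? = 745, so (4,5) = 177.
From column 3, 745 − (170 + 142 + 233 + 114) gives (2,3) = 86.
Using column 4: 72 + 163 + 100 + 191 + ? → (3,4) = 745 − 526 = 219.

219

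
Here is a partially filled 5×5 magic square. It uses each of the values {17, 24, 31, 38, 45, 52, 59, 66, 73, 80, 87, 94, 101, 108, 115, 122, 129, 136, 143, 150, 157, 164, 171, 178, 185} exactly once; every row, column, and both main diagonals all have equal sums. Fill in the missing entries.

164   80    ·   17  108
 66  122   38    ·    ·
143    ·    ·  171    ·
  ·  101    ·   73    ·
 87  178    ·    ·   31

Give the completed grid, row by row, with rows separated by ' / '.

164 80 136 17 108 / 66 122 38 94 185 / 143 24 115 171 52 / 45 101 157 73 129 / 87 178 59 150 31

The 25 entries sum to 2525, so each line sums to 2525/5 = 505.
From row 1, 505 − (164 + 80 + 17 + 108) gives (1,3) = 136.
Column 1: 164 + 66 + 143 + 87 + ? = 505, so (4,1) = 45.
Using column 2: 80 + 122 + 101 + 178 + ? → (3,2) = 505 − 481 = 24.
Main diagonal must total 505; the given cells sum to 390, so (3,3) = 115.
Anti-diagonal must total 505; the given cells sum to 411, so (2,4) = 94.
Using row 2: 66 + 122 + 38 + 94 + ? → (2,5) = 505 − 320 = 185.
Row 3 must total 505; the given cells sum to 453, so (3,5) = 52.
Column 4 must total 505; the given cells sum to 355, so (5,4) = 150.
Column 5: 108 + 185 + 52 + 31 + ? = 505, so (4,5) = 129.
Row 4 needs 505; the known cells sum to 348, so (4,3) = 157.
The remaining cell in row 5 is (5,3) = 505 − 446 = 59.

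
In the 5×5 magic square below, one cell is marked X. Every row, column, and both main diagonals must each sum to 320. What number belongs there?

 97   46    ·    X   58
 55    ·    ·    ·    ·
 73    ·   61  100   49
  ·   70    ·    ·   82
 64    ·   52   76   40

34

Row 3: 73 + 61 + 100 + 49 + ? = 320, so (3,2) = 37.
Row 5 must total 320; the given cells sum to 232, so (5,2) = 88.
Using column 1: 97 + 55 + 73 + 64 + ? → (4,1) = 320 − 289 = 31.
Column 2: 46 + 37 + 70 + 88 + ? = 320, so (2,2) = 79.
Column 5 must total 320; the given cells sum to 229, so (2,5) = 91.
From main diagonal, 320 − (97 + 79 + 61 + 40) gives (4,4) = 43.
From anti-diagonal, 320 − (58 + 61 + 70 + 64) gives (2,4) = 67.
From row 2, 320 − (55 + 79 + 67 + 91) gives (2,3) = 28.
From row 4, 320 − (31 + 70 + 43 + 82) gives (4,3) = 94.
Column 3 must total 320; the given cells sum to 235, so (1,3) = 85.
Column 4: 67 + 100 + 43 + 76 + ? = 320, so (1,4) = 34.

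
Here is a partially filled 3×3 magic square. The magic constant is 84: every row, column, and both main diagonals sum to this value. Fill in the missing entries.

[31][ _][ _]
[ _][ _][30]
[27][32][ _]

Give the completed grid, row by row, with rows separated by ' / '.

Row 3 must total 84; the given cells sum to 59, so (3,3) = 25.
Using column 1: 31 + 27 + ? → (2,1) = 84 − 58 = 26.
The remaining cell in column 3 is (1,3) = 84 − 55 = 29.
Main diagonal must total 84; the given cells sum to 56, so (2,2) = 28.
Row 1: 31 + 29 + ? = 84, so (1,2) = 24.

31 24 29 / 26 28 30 / 27 32 25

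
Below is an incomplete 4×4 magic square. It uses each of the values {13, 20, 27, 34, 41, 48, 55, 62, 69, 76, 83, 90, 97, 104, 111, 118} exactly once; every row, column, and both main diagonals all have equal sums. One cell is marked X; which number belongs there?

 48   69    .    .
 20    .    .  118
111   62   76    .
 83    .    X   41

The 16 entries sum to 1048, so each line sums to 1048/4 = 262.
Row 3 must total 262; the given cells sum to 249, so (3,4) = 13.
The remaining cell in column 4 is (1,4) = 262 − 172 = 90.
Main diagonal needs 262; the known cells sum to 165, so (2,2) = 97.
From anti-diagonal, 262 − (90 + 62 + 83) gives (2,3) = 27.
Using row 1: 48 + 69 + 90 + ? → (1,3) = 262 − 207 = 55.
The remaining cell in column 2 is (4,2) = 262 − 228 = 34.
Column 3 must total 262; the given cells sum to 158, so (4,3) = 104.

104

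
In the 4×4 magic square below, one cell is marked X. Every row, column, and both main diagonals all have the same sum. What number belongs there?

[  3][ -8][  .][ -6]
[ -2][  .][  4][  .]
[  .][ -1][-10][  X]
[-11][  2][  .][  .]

Anti-diagonal is complete and sums to -14; that is the magic constant.
Using row 1: 3 + (-8) + (-6) + ? → (1,3) = -14 − (-11) = -3.
Using column 1: 3 + (-2) + (-11) + ? → (3,1) = -14 − (-10) = -4.
The remaining cell in column 2 is (2,2) = -14 − (-7) = -7.
The remaining cell in column 3 is (4,3) = -14 − (-9) = -5.
The remaining cell in main diagonal is (4,4) = -14 − (-14) = 0.
Row 2 needs -14; the known cells sum to -5, so (2,4) = -9.
Row 3 must total -14; the given cells sum to -15, so (3,4) = 1.

1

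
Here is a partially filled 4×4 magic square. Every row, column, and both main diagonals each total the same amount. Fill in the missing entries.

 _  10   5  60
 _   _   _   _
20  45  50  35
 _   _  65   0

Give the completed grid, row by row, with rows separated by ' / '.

Row 3 is already complete: 20 + 45 + 50 + 35 = 150, so that is the magic constant.
The remaining cell in row 1 is (1,1) = 150 − 75 = 75.
Column 3 must total 150; the given cells sum to 120, so (2,3) = 30.
Column 4 must total 150; the given cells sum to 95, so (2,4) = 55.
From main diagonal, 150 − (75 + 50 + 0) gives (2,2) = 25.
Anti-diagonal needs 150; the known cells sum to 135, so (4,1) = 15.
The remaining cell in row 2 is (2,1) = 150 − 110 = 40.
Using row 4: 15 + 65 + 0 + ? → (4,2) = 150 − 80 = 70.

75 10 5 60 / 40 25 30 55 / 20 45 50 35 / 15 70 65 0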